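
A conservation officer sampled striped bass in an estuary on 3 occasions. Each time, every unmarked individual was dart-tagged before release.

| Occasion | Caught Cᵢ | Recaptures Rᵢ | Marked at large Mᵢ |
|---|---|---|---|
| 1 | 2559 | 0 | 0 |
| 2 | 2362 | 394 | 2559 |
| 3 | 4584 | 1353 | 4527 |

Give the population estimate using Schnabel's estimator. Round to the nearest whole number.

N ≈ 15,338

Σ MᵢCᵢ = 0·2559 + 2559·2362 + 4527·4584 = 0 + 6044358 + 20751768 = 26796126
Σ Rᵢ = 0 + 394 + 1353 = 1747
N̂ = 26796126 / 1747 ≈ 15338.4 → 15338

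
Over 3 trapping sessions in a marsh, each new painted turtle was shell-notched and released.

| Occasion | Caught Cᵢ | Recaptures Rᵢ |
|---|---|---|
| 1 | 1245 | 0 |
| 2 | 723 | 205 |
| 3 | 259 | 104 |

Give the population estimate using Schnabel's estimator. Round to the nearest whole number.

N ≈ 4391

Marked at large before each occasion: Mᵢ = Σⱼ<ᵢ (Cⱼ − Rⱼ) → M1=0, M2=1245, M3=1763
Σ MᵢCᵢ = 0·1245 + 1245·723 + 1763·259 = 0 + 900135 + 456617 = 1356752
Σ Rᵢ = 0 + 205 + 104 = 309
N̂ = 1356752 / 309 ≈ 4390.8 → 4391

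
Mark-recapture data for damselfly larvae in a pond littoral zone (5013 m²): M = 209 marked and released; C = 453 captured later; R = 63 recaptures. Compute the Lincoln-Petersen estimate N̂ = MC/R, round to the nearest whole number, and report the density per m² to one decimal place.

N̂ = 209·453/63 = 94677/63 ≈ 1502.8 → 1503
Density = N̂ / area = 1503 / 5013 ≈ 0.30 → 0.3 per m²

density ≈ 0.3 damselfly larvae per m²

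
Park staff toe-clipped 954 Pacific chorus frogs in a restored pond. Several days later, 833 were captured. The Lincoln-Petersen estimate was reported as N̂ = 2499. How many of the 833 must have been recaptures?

R = 318

From N = M·C/R: R = M·C / N = 954·833 / 2499 = 794682 / 2499 = 318.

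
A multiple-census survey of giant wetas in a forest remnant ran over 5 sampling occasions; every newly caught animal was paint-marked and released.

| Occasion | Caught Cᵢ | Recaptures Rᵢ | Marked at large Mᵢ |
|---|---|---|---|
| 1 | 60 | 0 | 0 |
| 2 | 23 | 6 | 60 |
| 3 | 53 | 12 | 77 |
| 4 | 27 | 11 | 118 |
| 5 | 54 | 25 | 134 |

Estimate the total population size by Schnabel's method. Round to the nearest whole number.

Σ MᵢCᵢ = 0·60 + 60·23 + 77·53 + 118·27 + 134·54 = 0 + 1380 + 4081 + 3186 + 7236 = 15883
Σ Rᵢ = 0 + 6 + 12 + 11 + 25 = 54
N̂ = 15883 / 54 ≈ 294.1 → 294

N ≈ 294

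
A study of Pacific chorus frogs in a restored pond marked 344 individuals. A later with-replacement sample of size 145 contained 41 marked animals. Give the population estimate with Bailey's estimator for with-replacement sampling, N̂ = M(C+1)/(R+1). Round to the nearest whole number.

N ≈ 1196

N̂ = 344·(145+1)/(41+1) = 344·146/42 = 50224/42 ≈ 1195.8 → 1196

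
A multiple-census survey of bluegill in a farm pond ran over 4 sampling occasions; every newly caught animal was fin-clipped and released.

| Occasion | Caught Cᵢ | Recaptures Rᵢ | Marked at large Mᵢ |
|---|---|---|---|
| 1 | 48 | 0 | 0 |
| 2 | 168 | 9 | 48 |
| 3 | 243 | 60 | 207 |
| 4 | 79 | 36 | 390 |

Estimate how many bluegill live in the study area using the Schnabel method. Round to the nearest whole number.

Σ MᵢCᵢ = 0·48 + 48·168 + 207·243 + 390·79 = 0 + 8064 + 50301 + 30810 = 89175
Σ Rᵢ = 0 + 9 + 60 + 36 = 105
N̂ = 89175 / 105 ≈ 849.3 → 849

N ≈ 849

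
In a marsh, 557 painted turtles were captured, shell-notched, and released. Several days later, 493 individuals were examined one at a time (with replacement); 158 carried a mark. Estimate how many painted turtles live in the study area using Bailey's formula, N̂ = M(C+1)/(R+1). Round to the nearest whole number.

N ≈ 1731

N̂ = 557·(493+1)/(158+1) = 557·494/159 = 275158/159 ≈ 1730.6 → 1731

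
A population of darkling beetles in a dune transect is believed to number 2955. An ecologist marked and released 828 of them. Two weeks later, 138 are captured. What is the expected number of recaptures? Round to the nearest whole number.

Expected recaptures E[R] = M·C / N.
E[R] = 828 × 138 / 2955 = 114264 / 2955 ≈ 38.7 → 39

expected recaptures ≈ 39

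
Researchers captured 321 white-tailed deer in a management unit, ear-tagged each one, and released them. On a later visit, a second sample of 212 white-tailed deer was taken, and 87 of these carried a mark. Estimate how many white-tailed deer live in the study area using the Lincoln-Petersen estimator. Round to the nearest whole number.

N = (321 × 212) / 87 = 68052 / 87 ≈ 782.2 → 782

N ≈ 782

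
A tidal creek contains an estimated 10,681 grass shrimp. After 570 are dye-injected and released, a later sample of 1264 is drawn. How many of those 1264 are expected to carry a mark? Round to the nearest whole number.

expected recaptures ≈ 67

The marked fraction of the population is 570/10681, so in a sample of 1264 expect C·(M/N) marked.
E[R] = 570 × 1264 / 10681 = 720480 / 10681 ≈ 67.45 → 67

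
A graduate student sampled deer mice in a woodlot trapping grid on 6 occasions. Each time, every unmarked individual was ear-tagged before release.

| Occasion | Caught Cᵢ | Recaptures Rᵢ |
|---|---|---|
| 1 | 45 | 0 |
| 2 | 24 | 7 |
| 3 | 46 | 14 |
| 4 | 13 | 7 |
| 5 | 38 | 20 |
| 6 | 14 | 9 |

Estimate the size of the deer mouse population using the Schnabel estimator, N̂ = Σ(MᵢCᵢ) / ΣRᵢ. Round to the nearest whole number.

N ≈ 186

Marked at large before each occasion: Mᵢ = Σⱼ<ᵢ (Cⱼ − Rⱼ) → M1=0, M2=45, M3=62, M4=94, M5=100, M6=118
Σ MᵢCᵢ = 0·45 + 45·24 + 62·46 + 94·13 + 100·38 + 118·14 = 0 + 1080 + 2852 + 1222 + 3800 + 1652 = 10606
Σ Rᵢ = 0 + 7 + 14 + 7 + 20 + 9 = 57
N̂ = 10606 / 57 ≈ 186.1 → 186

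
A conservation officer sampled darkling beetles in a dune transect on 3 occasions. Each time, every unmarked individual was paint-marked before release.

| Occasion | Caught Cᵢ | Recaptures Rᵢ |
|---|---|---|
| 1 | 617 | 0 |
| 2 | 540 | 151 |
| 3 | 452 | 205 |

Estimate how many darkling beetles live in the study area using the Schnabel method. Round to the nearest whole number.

N ≈ 2213

Marked at large before each occasion: Mᵢ = Σⱼ<ᵢ (Cⱼ − Rⱼ) → M1=0, M2=617, M3=1006
Σ MᵢCᵢ = 0·617 + 617·540 + 1006·452 = 0 + 333180 + 454712 = 787892
Σ Rᵢ = 0 + 151 + 205 = 356
N̂ = 787892 / 356 ≈ 2213.2 → 2213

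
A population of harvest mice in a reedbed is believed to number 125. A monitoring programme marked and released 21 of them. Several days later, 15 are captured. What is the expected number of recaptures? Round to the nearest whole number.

Expected recaptures E[R] = M·C / N.
E[R] = 21 × 15 / 125 = 315 / 125 ≈ 2.5 → 3

expected recaptures ≈ 3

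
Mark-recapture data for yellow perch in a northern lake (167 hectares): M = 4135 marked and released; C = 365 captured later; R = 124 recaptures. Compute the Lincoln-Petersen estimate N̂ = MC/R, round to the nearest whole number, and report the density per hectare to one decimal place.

N̂ = 4135·365/124 = 1509275/124 ≈ 12171.6 → 12172
Density = N̂ / area = 12172 / 167 ≈ 72.89 → 72.9 per hectare

density ≈ 72.9 yellow perch per hectare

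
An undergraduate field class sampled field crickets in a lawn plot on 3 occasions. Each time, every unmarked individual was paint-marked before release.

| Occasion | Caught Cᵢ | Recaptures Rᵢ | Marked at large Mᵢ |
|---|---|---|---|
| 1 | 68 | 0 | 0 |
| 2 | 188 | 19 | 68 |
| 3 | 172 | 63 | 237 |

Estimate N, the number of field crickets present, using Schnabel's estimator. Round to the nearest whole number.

Σ MᵢCᵢ = 0·68 + 68·188 + 237·172 = 0 + 12784 + 40764 = 53548
Σ Rᵢ = 0 + 19 + 63 = 82
N̂ = 53548 / 82 ≈ 653.0 → 653

N ≈ 653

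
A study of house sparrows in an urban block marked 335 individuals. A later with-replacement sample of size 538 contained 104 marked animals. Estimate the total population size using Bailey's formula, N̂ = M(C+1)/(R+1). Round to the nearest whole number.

N ≈ 1720

N̂ = 335·(538+1)/(104+1) = 335·539/105 = 180565/105 ≈ 1719.7 → 1720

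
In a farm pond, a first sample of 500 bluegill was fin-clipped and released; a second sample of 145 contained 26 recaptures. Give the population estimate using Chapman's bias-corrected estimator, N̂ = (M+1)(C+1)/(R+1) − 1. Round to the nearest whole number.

N ≈ 2708

N̂ = (500+1)(145+1)/(26+1) − 1 = 501·146/27 − 1
= 73146/27 − 1 ≈ 2709.1 − 1 ≈ 2708.1 → 2708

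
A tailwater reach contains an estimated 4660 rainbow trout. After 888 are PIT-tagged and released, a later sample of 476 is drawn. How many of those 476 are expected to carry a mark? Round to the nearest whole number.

expected recaptures ≈ 91

The marked fraction of the population is 888/4660, so in a sample of 476 expect C·(M/N) marked.
E[R] = 888 × 476 / 4660 = 422688 / 4660 ≈ 90.7 → 91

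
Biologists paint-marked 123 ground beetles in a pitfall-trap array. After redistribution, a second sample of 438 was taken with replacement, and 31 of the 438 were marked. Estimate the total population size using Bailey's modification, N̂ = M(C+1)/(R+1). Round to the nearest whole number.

N ≈ 1687

N̂ = 123·(438+1)/(31+1) = 123·439/32 = 53997/32 ≈ 1687.4 → 1687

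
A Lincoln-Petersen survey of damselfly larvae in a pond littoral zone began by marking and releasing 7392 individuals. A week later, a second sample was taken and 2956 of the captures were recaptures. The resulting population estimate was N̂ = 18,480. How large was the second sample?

From N = M·C/R: C = N·R / M = 18480·2956 / 7392 = 54626880 / 7392 = 7390.

C = 7390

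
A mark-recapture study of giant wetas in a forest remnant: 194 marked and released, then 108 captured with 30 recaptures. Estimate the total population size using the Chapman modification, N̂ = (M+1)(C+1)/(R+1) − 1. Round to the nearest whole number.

N ≈ 685

N̂ = (194+1)(108+1)/(30+1) − 1 = 195·109/31 − 1
= 21255/31 − 1 ≈ 685.6 − 1 ≈ 684.6 → 685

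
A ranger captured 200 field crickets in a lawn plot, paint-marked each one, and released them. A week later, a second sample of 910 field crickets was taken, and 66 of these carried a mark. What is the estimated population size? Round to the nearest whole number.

N ≈ 2758

Lincoln-Petersen assumes M/N = R/C, so N = M·C / R.
N = (200 × 910) / 66 = 182000 / 66 ≈ 2757.6 → 2758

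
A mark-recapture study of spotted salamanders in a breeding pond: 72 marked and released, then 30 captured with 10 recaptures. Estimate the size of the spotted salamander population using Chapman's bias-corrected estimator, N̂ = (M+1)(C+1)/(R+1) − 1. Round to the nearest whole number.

N̂ = (72+1)(30+1)/(10+1) − 1 = 73·31/11 − 1
= 2263/11 − 1 ≈ 205.7 − 1 ≈ 204.7 → 205

N ≈ 205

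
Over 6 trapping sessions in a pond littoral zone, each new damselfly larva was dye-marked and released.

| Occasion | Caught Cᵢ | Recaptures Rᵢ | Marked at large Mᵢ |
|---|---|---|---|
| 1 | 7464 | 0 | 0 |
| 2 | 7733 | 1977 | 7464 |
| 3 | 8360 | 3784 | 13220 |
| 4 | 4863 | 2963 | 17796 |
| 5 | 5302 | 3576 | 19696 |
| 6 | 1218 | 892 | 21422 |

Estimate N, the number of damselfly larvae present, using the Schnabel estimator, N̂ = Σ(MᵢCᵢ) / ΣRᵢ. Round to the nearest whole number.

Σ MᵢCᵢ = 0·7464 + 7464·7733 + 13220·8360 + 17796·4863 + 19696·5302 + 21422·1218 = 0 + 57719112 + 110519200 + 86541948 + 104428192 + 26091996 = 385300448
Σ Rᵢ = 0 + 1977 + 3784 + 2963 + 3576 + 892 = 13192
N̂ = 385300448 / 13192 ≈ 29207.1 → 29207

N ≈ 29,207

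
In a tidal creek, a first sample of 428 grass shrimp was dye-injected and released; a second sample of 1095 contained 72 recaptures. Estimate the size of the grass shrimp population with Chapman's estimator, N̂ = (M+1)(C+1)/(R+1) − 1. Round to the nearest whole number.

N̂ = (428+1)(1095+1)/(72+1) − 1 = 429·1096/73 − 1
= 470184/73 − 1 ≈ 6440.9 − 1 ≈ 6439.9 → 6440

N ≈ 6440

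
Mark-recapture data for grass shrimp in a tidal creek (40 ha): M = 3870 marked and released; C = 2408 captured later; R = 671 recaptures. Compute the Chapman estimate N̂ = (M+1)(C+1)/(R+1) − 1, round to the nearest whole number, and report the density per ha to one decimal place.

N̂ = 3871·2409/672 − 1 = 9325239/672 − 1 ≈ 13875.8 → 13876
Density = N̂ / area = 13876 / 40 ≈ 346.90 → 346.9 per ha

density ≈ 346.9 grass shrimp per ha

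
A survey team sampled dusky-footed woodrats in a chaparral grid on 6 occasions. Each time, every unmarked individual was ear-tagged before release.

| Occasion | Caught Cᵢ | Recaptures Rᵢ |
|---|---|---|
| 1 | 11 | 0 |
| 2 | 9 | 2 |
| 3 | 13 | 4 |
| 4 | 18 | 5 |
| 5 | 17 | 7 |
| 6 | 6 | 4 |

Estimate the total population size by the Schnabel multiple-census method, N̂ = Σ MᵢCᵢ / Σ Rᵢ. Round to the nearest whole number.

Marked at large before each occasion: Mᵢ = Σⱼ<ᵢ (Cⱼ − Rⱼ) → M1=0, M2=11, M3=18, M4=27, M5=40, M6=50
Σ MᵢCᵢ = 0·11 + 11·9 + 18·13 + 27·18 + 40·17 + 50·6 = 0 + 99 + 234 + 486 + 680 + 300 = 1799
Σ Rᵢ = 0 + 2 + 4 + 5 + 7 + 4 = 22
N̂ = 1799 / 22 ≈ 81.8 → 82

N ≈ 82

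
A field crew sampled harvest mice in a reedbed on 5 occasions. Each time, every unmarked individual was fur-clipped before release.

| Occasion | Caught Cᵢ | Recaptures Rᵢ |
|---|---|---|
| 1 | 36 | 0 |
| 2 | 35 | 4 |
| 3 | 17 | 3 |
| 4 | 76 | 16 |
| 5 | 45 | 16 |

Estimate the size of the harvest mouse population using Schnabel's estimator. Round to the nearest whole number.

N ≈ 382

Marked at large before each occasion: Mᵢ = Σⱼ<ᵢ (Cⱼ − Rⱼ) → M1=0, M2=36, M3=67, M4=81, M5=141
Σ MᵢCᵢ = 0·36 + 36·35 + 67·17 + 81·76 + 141·45 = 0 + 1260 + 1139 + 6156 + 6345 = 14900
Σ Rᵢ = 0 + 4 + 3 + 16 + 16 = 39
N̂ = 14900 / 39 ≈ 382.1 → 382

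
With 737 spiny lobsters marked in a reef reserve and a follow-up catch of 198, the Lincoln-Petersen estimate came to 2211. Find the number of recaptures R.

From N = M·C/R: R = M·C / N = 737·198 / 2211 = 145926 / 2211 = 66.

R = 66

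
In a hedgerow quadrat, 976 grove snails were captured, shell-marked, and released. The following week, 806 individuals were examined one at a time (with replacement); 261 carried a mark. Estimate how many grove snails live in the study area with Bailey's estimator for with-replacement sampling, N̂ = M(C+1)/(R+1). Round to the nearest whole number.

N ≈ 3006

N̂ = 976·(806+1)/(261+1) = 976·807/262 = 787632/262 ≈ 3006.2 → 3006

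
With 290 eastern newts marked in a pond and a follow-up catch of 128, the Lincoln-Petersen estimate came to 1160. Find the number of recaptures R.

R = 32

From N = M·C/R: R = M·C / N = 290·128 / 1160 = 37120 / 1160 = 32.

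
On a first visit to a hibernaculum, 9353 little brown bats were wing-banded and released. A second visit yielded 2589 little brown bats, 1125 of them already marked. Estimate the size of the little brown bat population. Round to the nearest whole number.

N ≈ 21,524

Lincoln-Petersen assumes M/N = R/C, so N = M·C / R.
N = (9353 × 2589) / 1125 = 24214917 / 1125 ≈ 21524.4 → 21524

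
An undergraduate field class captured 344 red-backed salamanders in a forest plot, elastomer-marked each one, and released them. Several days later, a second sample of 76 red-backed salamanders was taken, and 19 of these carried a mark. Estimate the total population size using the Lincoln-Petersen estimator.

N = 1376

If marked individuals mix randomly, R/C ≈ M/N, giving N ≈ M·C/R.
N = (344 × 76) / 19 = 26144 / 19 = 1376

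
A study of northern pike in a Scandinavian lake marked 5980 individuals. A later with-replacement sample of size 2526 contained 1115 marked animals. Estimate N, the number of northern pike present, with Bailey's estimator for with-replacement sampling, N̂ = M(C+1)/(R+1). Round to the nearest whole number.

N ≈ 13,541

N̂ = 5980·(2526+1)/(1115+1) = 5980·2527/1116 = 15111460/1116 ≈ 13540.7 → 13541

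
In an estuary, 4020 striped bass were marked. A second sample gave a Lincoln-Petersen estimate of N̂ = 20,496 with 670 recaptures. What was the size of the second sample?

C = 3416

From N = M·C/R: C = N·R / M = 20496·670 / 4020 = 13732320 / 4020 = 3416.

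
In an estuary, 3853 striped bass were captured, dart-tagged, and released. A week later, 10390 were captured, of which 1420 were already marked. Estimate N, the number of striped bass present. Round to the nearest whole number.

N ≈ 28,192

If marked individuals mix randomly, R/C ≈ M/N, giving N ≈ M·C/R.
N = (3853 × 10390) / 1420 = 40032670 / 1420 ≈ 28192.0 → 28192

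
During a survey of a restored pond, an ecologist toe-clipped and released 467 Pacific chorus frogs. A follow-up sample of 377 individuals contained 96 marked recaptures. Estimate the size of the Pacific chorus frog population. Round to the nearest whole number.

N ≈ 1834

Lincoln-Petersen assumes M/N = R/C, so N = M·C / R.
N = (467 × 377) / 96 = 176059 / 96 ≈ 1833.9 → 1834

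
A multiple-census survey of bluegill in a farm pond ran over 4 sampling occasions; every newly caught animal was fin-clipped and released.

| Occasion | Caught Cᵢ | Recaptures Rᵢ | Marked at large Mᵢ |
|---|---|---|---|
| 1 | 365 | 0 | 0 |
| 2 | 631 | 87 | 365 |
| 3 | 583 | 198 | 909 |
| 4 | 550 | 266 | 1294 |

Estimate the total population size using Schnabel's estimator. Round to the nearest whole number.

N ≈ 2671

Σ MᵢCᵢ = 0·365 + 365·631 + 909·583 + 1294·550 = 0 + 230315 + 529947 + 711700 = 1471962
Σ Rᵢ = 0 + 87 + 198 + 266 = 551
N̂ = 1471962 / 551 ≈ 2671.4 → 2671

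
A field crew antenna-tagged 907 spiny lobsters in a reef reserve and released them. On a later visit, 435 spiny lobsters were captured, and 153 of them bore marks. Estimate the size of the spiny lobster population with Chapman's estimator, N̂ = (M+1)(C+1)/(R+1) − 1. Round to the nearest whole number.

N ≈ 2570

N̂ = (907+1)(435+1)/(153+1) − 1 = 908·436/154 − 1
= 395888/154 − 1 ≈ 2570.7 − 1 ≈ 2569.7 → 2570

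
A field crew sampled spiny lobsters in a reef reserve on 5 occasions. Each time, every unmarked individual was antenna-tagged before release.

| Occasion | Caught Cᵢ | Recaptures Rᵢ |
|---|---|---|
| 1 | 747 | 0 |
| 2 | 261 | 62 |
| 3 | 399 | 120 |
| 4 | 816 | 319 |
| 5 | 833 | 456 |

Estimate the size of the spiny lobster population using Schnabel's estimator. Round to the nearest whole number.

N ≈ 3142

Marked at large before each occasion: Mᵢ = Σⱼ<ᵢ (Cⱼ − Rⱼ) → M1=0, M2=747, M3=946, M4=1225, M5=1722
Σ MᵢCᵢ = 0·747 + 747·261 + 946·399 + 1225·816 + 1722·833 = 0 + 194967 + 377454 + 999600 + 1434426 = 3006447
Σ Rᵢ = 0 + 62 + 120 + 319 + 456 = 957
N̂ = 3006447 / 957 ≈ 3141.5 → 3142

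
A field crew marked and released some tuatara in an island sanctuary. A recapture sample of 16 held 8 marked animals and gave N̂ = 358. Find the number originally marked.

From N = M·C/R: M = N·R / C = 358·8 / 16 = 2864 / 16 = 179.

M = 179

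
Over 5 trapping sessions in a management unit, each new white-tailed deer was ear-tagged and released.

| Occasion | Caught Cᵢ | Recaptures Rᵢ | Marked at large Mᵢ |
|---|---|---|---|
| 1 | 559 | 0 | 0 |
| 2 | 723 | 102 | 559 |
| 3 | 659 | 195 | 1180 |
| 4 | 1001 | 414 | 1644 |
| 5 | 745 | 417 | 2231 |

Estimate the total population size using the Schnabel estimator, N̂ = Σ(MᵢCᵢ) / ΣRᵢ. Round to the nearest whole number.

N ≈ 3980

Σ MᵢCᵢ = 0·559 + 559·723 + 1180·659 + 1644·1001 + 2231·745 = 0 + 404157 + 777620 + 1645644 + 1662095 = 4489516
Σ Rᵢ = 0 + 102 + 195 + 414 + 417 = 1128
N̂ = 4489516 / 1128 ≈ 3980.1 → 3980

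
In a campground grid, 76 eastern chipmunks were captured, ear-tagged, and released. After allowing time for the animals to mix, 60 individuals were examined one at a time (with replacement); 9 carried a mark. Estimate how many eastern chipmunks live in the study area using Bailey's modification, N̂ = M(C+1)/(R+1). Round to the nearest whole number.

N̂ = 76·(60+1)/(9+1) = 76·61/10 = 4636/10 ≈ 463.6 → 464

N ≈ 464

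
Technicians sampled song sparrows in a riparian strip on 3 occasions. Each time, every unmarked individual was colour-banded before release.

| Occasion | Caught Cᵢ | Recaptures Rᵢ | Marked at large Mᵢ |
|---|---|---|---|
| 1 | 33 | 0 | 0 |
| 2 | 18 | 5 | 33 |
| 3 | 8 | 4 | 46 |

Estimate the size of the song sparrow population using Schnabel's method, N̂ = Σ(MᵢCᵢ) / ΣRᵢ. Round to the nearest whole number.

Σ MᵢCᵢ = 0·33 + 33·18 + 46·8 = 0 + 594 + 368 = 962
Σ Rᵢ = 0 + 5 + 4 = 9
N̂ = 962 / 9 ≈ 106.9 → 107

N ≈ 107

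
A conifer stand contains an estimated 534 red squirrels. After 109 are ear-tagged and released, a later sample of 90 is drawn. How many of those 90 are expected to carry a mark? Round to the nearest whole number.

expected recaptures ≈ 18

Expected recaptures E[R] = M·C / N.
E[R] = 109 × 90 / 534 = 9810 / 534 ≈ 18.4 → 18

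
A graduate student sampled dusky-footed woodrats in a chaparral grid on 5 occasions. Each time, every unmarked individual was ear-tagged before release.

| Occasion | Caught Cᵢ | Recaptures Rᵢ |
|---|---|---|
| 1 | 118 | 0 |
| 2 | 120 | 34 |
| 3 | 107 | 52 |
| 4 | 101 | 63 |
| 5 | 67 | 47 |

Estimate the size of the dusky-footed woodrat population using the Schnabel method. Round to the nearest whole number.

Marked at large before each occasion: Mᵢ = Σⱼ<ᵢ (Cⱼ − Rⱼ) → M1=0, M2=118, M3=204, M4=259, M5=297
Σ MᵢCᵢ = 0·118 + 118·120 + 204·107 + 259·101 + 297·67 = 0 + 14160 + 21828 + 26159 + 19899 = 82046
Σ Rᵢ = 0 + 34 + 52 + 63 + 47 = 196
N̂ = 82046 / 196 ≈ 418.6 → 419

N ≈ 419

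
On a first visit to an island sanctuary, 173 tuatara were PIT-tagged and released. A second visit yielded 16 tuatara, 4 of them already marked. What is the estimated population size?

N = 692

N = (173 × 16) / 4 = 2768 / 4 = 692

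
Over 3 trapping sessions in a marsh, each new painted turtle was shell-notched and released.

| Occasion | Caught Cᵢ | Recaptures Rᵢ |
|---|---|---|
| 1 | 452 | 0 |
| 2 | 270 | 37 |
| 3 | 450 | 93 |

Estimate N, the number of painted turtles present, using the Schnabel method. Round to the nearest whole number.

N ≈ 3310

Marked at large before each occasion: Mᵢ = Σⱼ<ᵢ (Cⱼ − Rⱼ) → M1=0, M2=452, M3=685
Σ MᵢCᵢ = 0·452 + 452·270 + 685·450 = 0 + 122040 + 308250 = 430290
Σ Rᵢ = 0 + 37 + 93 = 130
N̂ = 430290 / 130 ≈ 3309.9 → 3310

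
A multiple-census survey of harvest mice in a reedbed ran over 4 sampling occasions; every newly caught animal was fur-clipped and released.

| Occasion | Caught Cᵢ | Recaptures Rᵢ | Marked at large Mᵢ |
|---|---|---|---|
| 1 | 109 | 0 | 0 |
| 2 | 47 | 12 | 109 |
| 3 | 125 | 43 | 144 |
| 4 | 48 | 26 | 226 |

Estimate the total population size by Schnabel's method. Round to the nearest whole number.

N ≈ 419

Σ MᵢCᵢ = 0·109 + 109·47 + 144·125 + 226·48 = 0 + 5123 + 18000 + 10848 = 33971
Σ Rᵢ = 0 + 12 + 43 + 26 = 81
N̂ = 33971 / 81 ≈ 419.4 → 419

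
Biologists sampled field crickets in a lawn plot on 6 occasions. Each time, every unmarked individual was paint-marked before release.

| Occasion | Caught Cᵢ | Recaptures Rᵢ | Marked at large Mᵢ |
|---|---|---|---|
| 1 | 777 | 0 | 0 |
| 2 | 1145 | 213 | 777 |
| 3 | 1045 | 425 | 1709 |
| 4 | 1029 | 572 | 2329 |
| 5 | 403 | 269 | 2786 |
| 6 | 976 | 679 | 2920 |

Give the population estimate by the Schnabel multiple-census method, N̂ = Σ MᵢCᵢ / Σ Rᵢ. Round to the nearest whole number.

Σ MᵢCᵢ = 0·777 + 777·1145 + 1709·1045 + 2329·1029 + 2786·403 + 2920·976 = 0 + 889665 + 1785905 + 2396541 + 1122758 + 2849920 = 9044789
Σ Rᵢ = 0 + 213 + 425 + 572 + 269 + 679 = 2158
N̂ = 9044789 / 2158 ≈ 4191.3 → 4191

N ≈ 4191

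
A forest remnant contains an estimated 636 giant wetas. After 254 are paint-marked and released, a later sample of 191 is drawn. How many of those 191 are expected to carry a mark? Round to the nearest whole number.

The marked fraction of the population is 254/636, so in a sample of 191 expect C·(M/N) marked.
E[R] = 254 × 191 / 636 = 48514 / 636 ≈ 76.3 → 76

expected recaptures ≈ 76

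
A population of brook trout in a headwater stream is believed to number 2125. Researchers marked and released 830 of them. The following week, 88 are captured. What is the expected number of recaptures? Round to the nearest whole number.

The marked fraction of the population is 830/2125, so in a sample of 88 expect C·(M/N) marked.
E[R] = 830 × 88 / 2125 = 73040 / 2125 ≈ 34.4 → 34

expected recaptures ≈ 34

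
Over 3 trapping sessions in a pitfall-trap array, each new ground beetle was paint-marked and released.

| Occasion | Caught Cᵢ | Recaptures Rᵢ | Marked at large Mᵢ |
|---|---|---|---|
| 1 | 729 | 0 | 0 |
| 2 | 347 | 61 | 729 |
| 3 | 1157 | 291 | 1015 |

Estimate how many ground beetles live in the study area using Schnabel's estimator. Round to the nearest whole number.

Σ MᵢCᵢ = 0·729 + 729·347 + 1015·1157 = 0 + 252963 + 1174355 = 1427318
Σ Rᵢ = 0 + 61 + 291 = 352
N̂ = 1427318 / 352 ≈ 4054.9 → 4055

N ≈ 4055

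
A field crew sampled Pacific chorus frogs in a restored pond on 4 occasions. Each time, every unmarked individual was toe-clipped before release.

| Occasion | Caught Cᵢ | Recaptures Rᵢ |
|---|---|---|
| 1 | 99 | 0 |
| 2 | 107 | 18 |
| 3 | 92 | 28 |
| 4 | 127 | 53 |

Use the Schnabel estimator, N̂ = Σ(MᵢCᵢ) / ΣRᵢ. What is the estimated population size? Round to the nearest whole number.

Marked at large before each occasion: Mᵢ = Σⱼ<ᵢ (Cⱼ − Rⱼ) → M1=0, M2=99, M3=188, M4=252
Σ MᵢCᵢ = 0·99 + 99·107 + 188·92 + 252·127 = 0 + 10593 + 17296 + 32004 = 59893
Σ Rᵢ = 0 + 18 + 28 + 53 = 99
N̂ = 59893 / 99 ≈ 605.0 → 605

N ≈ 605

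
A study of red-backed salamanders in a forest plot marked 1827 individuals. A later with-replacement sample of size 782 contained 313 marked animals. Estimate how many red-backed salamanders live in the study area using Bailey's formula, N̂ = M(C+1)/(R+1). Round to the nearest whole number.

N̂ = 1827·(782+1)/(313+1) = 1827·783/314 = 1430541/314 ≈ 4555.9 → 4556

N ≈ 4556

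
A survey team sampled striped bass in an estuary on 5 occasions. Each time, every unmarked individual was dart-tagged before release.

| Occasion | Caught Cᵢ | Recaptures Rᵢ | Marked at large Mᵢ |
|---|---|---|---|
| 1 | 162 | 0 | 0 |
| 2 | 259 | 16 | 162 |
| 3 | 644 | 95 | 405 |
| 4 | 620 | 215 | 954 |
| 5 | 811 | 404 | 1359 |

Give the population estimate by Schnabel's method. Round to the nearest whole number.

Σ MᵢCᵢ = 0·162 + 162·259 + 405·644 + 954·620 + 1359·811 = 0 + 41958 + 260820 + 591480 + 1102149 = 1996407
Σ Rᵢ = 0 + 16 + 95 + 215 + 404 = 730
N̂ = 1996407 / 730 ≈ 2734.8 → 2735

N ≈ 2735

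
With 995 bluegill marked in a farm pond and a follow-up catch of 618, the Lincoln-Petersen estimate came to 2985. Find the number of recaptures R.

From N = M·C/R: R = M·C / N = 995·618 / 2985 = 614910 / 2985 = 206.

R = 206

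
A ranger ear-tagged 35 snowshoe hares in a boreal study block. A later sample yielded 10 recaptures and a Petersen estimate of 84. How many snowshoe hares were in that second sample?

C = 24

From N = M·C/R: C = N·R / M = 84·10 / 35 = 840 / 35 = 24.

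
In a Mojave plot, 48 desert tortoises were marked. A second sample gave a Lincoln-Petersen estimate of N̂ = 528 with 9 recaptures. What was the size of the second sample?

From N = M·C/R: C = N·R / M = 528·9 / 48 = 4752 / 48 = 99.

C = 99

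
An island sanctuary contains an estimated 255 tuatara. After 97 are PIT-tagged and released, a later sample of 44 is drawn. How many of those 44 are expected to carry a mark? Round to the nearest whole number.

expected recaptures ≈ 17

Expected recaptures E[R] = M·C / N.
E[R] = 97 × 44 / 255 = 4268 / 255 ≈ 16.7 → 17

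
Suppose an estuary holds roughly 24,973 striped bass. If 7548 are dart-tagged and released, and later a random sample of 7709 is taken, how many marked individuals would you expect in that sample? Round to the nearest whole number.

Expected recaptures E[R] = M·C / N.
E[R] = 7548 × 7709 / 24973 = 58187532 / 24973 ≈ 2330.0 → 2330

expected recaptures ≈ 2330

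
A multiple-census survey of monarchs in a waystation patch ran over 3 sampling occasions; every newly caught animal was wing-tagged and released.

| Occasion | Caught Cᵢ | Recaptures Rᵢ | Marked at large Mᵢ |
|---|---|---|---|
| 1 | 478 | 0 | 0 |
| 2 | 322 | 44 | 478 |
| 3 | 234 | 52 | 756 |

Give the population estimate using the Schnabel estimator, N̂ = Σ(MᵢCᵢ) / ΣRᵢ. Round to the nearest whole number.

Σ MᵢCᵢ = 0·478 + 478·322 + 756·234 = 0 + 153916 + 176904 = 330820
Σ Rᵢ = 0 + 44 + 52 = 96
N̂ = 330820 / 96 ≈ 3446.0 → 3446

N ≈ 3446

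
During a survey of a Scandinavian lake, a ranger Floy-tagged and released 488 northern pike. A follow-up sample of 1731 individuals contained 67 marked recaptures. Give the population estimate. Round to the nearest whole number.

Lincoln-Petersen assumes M/N = R/C, so N = M·C / R.
N = (488 × 1731) / 67 = 844728 / 67 ≈ 12607.9 → 12608

N ≈ 12,608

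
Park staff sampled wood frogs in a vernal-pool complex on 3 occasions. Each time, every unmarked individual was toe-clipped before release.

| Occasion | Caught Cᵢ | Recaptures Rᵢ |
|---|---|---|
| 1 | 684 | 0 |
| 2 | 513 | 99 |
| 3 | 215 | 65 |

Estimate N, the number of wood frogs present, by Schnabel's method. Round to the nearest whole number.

N ≈ 3579

Marked at large before each occasion: Mᵢ = Σⱼ<ᵢ (Cⱼ − Rⱼ) → M1=0, M2=684, M3=1098
Σ MᵢCᵢ = 0·684 + 684·513 + 1098·215 = 0 + 350892 + 236070 = 586962
Σ Rᵢ = 0 + 99 + 65 = 164
N̂ = 586962 / 164 ≈ 3579.0 → 3579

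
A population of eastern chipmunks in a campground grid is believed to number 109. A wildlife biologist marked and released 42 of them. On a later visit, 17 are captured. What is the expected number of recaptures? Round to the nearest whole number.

The marked fraction of the population is 42/109, so in a sample of 17 expect C·(M/N) marked.
E[R] = 42 × 17 / 109 = 714 / 109 ≈ 6.6 → 7

expected recaptures ≈ 7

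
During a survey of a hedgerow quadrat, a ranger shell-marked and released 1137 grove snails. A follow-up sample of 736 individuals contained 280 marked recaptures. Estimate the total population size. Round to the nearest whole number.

N ≈ 2989

Lincoln-Petersen assumes M/N = R/C, so N = M·C / R.
N = (1137 × 736) / 280 = 836832 / 280 ≈ 2988.7 → 2989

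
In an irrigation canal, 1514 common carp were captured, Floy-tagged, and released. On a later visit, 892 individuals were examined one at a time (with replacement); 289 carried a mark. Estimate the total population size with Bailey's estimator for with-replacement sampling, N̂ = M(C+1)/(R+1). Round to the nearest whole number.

N ≈ 4662

N̂ = 1514·(892+1)/(289+1) = 1514·893/290 = 1352002/290 ≈ 4662.1 → 4662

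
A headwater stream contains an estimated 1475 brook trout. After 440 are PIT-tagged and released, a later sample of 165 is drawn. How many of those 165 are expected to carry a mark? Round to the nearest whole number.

expected recaptures ≈ 49

Expected recaptures E[R] = M·C / N.
E[R] = 440 × 165 / 1475 = 72600 / 1475 ≈ 49.2 → 49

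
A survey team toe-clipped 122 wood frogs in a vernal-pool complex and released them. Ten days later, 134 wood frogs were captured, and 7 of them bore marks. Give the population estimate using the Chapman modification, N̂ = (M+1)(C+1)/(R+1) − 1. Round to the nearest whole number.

N ≈ 2075

N̂ = (122+1)(134+1)/(7+1) − 1 = 123·135/8 − 1
= 16605/8 − 1 ≈ 2075.6 − 1 ≈ 2074.6 → 2075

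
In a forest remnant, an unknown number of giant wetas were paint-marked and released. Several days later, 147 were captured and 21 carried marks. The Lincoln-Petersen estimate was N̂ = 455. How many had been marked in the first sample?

From N = M·C/R: M = N·R / C = 455·21 / 147 = 9555 / 147 = 65.

M = 65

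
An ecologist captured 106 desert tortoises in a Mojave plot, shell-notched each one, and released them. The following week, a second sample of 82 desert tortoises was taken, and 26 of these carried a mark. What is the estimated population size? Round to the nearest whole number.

Lincoln-Petersen assumes M/N = R/C, so N = M·C / R.
N = (106 × 82) / 26 = 8692 / 26 ≈ 334.3 → 334

N ≈ 334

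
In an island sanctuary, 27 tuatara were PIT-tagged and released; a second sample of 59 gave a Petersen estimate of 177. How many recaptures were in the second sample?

R = 9

From N = M·C/R: R = M·C / N = 27·59 / 177 = 1593 / 177 = 9.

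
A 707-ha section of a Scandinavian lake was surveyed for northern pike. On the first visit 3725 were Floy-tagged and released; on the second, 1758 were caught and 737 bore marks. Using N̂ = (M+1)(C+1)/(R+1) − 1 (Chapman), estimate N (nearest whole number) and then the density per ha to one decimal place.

N̂ = 3726·1759/738 − 1 = 6554034/738 − 1 ≈ 8879.8 → 8880
Density = N̂ / area = 8880 / 707 ≈ 12.56 → 12.6 per ha

density ≈ 12.6 northern pike per ha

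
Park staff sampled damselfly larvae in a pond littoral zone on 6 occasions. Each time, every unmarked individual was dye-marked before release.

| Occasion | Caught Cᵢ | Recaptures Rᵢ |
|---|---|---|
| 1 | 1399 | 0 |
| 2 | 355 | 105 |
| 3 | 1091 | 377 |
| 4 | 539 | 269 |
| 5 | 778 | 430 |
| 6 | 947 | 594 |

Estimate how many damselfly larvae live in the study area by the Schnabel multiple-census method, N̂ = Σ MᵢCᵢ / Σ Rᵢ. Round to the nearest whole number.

Marked at large before each occasion: Mᵢ = Σⱼ<ᵢ (Cⱼ − Rⱼ) → M1=0, M2=1399, M3=1649, M4=2363, M5=2633, M6=2981
Σ MᵢCᵢ = 0·1399 + 1399·355 + 1649·1091 + 2363·539 + 2633·778 + 2981·947 = 0 + 496645 + 1799059 + 1273657 + 2048474 + 2823007 = 8440842
Σ Rᵢ = 0 + 105 + 377 + 269 + 430 + 594 = 1775
N̂ = 8440842 / 1775 ≈ 4755.4 → 4755

N ≈ 4755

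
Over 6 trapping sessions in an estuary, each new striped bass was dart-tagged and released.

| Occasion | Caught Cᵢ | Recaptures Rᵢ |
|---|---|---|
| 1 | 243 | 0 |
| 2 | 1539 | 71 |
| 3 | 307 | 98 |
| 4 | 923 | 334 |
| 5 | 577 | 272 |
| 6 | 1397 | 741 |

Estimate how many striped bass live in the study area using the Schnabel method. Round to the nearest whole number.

N ≈ 5310

Marked at large before each occasion: Mᵢ = Σⱼ<ᵢ (Cⱼ − Rⱼ) → M1=0, M2=243, M3=1711, M4=1920, M5=2509, M6=2814
Σ MᵢCᵢ = 0·243 + 243·1539 + 1711·307 + 1920·923 + 2509·577 + 2814·1397 = 0 + 373977 + 525277 + 1772160 + 1447693 + 3931158 = 8050265
Σ Rᵢ = 0 + 71 + 98 + 334 + 272 + 741 = 1516
N̂ = 8050265 / 1516 ≈ 5310.2 → 5310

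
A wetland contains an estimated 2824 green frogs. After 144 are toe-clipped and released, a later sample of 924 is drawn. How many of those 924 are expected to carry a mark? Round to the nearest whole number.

The marked fraction of the population is 144/2824, so in a sample of 924 expect C·(M/N) marked.
E[R] = 144 × 924 / 2824 = 133056 / 2824 ≈ 47.1 → 47

expected recaptures ≈ 47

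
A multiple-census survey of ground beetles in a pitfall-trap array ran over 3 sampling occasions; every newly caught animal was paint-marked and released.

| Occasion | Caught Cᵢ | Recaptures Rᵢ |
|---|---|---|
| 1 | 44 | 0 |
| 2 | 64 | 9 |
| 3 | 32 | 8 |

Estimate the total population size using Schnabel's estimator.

N = 352

Marked at large before each occasion: Mᵢ = Σⱼ<ᵢ (Cⱼ − Rⱼ) → M1=0, M2=44, M3=99
Σ MᵢCᵢ = 0·44 + 44·64 + 99·32 = 0 + 2816 + 3168 = 5984
Σ Rᵢ = 0 + 9 + 8 = 17
N̂ = 5984 / 17 = 352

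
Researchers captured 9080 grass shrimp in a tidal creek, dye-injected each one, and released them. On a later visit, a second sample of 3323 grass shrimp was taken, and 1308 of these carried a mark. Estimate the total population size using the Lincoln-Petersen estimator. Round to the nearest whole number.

N ≈ 23,068

N = (9080 × 3323) / 1308 = 30172840 / 1308 ≈ 23067.9 → 23068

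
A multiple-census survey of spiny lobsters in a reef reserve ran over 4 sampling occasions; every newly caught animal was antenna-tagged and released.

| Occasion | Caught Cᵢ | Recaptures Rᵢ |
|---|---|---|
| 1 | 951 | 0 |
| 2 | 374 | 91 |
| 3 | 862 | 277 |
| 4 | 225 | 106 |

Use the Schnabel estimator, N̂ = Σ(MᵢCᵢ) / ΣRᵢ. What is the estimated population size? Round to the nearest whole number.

N ≈ 3858

Marked at large before each occasion: Mᵢ = Σⱼ<ᵢ (Cⱼ − Rⱼ) → M1=0, M2=951, M3=1234, M4=1819
Σ MᵢCᵢ = 0·951 + 951·374 + 1234·862 + 1819·225 = 0 + 355674 + 1063708 + 409275 = 1828657
Σ Rᵢ = 0 + 91 + 277 + 106 = 474
N̂ = 1828657 / 474 ≈ 3857.9 → 3858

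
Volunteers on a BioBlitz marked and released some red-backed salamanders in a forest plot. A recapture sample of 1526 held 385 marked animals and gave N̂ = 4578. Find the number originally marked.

From N = M·C/R: M = N·R / C = 4578·385 / 1526 = 1762530 / 1526 = 1155.

M = 1155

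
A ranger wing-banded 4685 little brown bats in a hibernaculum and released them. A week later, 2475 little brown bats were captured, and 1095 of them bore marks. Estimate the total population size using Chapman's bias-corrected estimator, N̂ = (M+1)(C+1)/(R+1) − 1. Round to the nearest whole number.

N̂ = (4685+1)(2475+1)/(1095+1) − 1 = 4686·2476/1096 − 1
= 11602536/1096 − 1 ≈ 10586.3 − 1 ≈ 10585.3 → 10585

N ≈ 10,585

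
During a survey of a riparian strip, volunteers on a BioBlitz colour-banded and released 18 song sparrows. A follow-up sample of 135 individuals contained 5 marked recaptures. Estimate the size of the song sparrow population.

N = 486

Lincoln-Petersen assumes M/N = R/C, so N = M·C / R.
N = (18 × 135) / 5 = 2430 / 5 = 486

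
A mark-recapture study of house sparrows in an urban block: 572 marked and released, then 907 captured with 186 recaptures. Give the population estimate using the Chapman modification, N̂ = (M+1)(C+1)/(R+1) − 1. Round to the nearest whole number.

N̂ = (572+1)(907+1)/(186+1) − 1 = 573·908/187 − 1
= 520284/187 − 1 ≈ 2782.3 − 1 ≈ 2781.3 → 2781

N ≈ 2781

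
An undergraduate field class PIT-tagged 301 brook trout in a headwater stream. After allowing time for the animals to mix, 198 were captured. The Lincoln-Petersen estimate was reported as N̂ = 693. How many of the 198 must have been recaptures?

From N = M·C/R: R = M·C / N = 301·198 / 693 = 59598 / 693 = 86.

R = 86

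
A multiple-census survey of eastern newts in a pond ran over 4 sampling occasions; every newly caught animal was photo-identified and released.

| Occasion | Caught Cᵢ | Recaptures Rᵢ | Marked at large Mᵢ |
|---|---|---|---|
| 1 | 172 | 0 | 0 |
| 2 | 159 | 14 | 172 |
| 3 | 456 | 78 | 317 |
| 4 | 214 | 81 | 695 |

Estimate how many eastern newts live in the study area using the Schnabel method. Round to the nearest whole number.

Σ MᵢCᵢ = 0·172 + 172·159 + 317·456 + 695·214 = 0 + 27348 + 144552 + 148730 = 320630
Σ Rᵢ = 0 + 14 + 78 + 81 = 173
N̂ = 320630 / 173 ≈ 1853.4 → 1853

N ≈ 1853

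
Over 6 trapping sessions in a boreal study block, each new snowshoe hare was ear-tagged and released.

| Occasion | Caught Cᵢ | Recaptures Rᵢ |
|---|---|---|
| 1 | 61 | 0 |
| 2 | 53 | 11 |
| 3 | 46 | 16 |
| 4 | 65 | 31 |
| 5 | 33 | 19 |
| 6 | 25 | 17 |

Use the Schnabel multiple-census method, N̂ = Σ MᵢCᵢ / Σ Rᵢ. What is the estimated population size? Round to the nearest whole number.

Marked at large before each occasion: Mᵢ = Σⱼ<ᵢ (Cⱼ − Rⱼ) → M1=0, M2=61, M3=103, M4=133, M5=167, M6=181
Σ MᵢCᵢ = 0·61 + 61·53 + 103·46 + 133·65 + 167·33 + 181·25 = 0 + 3233 + 4738 + 8645 + 5511 + 4525 = 26652
Σ Rᵢ = 0 + 11 + 16 + 31 + 19 + 17 = 94
N̂ = 26652 / 94 ≈ 283.5 → 284

N ≈ 284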